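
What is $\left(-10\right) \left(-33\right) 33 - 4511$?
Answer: $6379$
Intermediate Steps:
$\left(-10\right) \left(-33\right) 33 - 4511 = 330 \cdot 33 - 4511 = 10890 - 4511 = 6379$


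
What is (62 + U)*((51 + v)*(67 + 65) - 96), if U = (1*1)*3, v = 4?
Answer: 465660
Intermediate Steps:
U = 3 (U = 1*3 = 3)
(62 + U)*((51 + v)*(67 + 65) - 96) = (62 + 3)*((51 + 4)*(67 + 65) - 96) = 65*(55*132 - 96) = 65*(7260 - 96) = 65*7164 = 465660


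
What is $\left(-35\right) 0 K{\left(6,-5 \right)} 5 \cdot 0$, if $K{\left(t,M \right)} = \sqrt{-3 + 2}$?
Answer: $0$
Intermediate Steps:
$K{\left(t,M \right)} = i$ ($K{\left(t,M \right)} = \sqrt{-1} = i$)
$\left(-35\right) 0 K{\left(6,-5 \right)} 5 \cdot 0 = \left(-35\right) 0 i 5 \cdot 0 = 0 \cdot 5 i 0 = 0 \cdot 0 = 0$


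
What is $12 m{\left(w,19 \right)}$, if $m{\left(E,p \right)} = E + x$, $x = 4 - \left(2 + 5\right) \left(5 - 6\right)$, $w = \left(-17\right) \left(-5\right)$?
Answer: $1152$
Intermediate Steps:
$w = 85$
$x = 11$ ($x = 4 - 7 \left(-1\right) = 4 - -7 = 4 + 7 = 11$)
$m{\left(E,p \right)} = 11 + E$ ($m{\left(E,p \right)} = E + 11 = 11 + E$)
$12 m{\left(w,19 \right)} = 12 \left(11 + 85\right) = 12 \cdot 96 = 1152$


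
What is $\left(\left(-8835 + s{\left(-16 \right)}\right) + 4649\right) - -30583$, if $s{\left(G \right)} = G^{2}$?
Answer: $26653$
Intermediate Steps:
$\left(\left(-8835 + s{\left(-16 \right)}\right) + 4649\right) - -30583 = \left(\left(-8835 + \left(-16\right)^{2}\right) + 4649\right) - -30583 = \left(\left(-8835 + 256\right) + 4649\right) + 30583 = \left(-8579 + 4649\right) + 30583 = -3930 + 30583 = 26653$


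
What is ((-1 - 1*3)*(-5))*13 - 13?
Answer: 247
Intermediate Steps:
((-1 - 1*3)*(-5))*13 - 13 = ((-1 - 3)*(-5))*13 - 13 = -4*(-5)*13 - 13 = 20*13 - 13 = 260 - 13 = 247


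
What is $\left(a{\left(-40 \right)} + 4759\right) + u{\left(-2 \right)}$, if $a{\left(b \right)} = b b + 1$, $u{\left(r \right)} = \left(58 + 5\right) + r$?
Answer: $6421$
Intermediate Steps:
$u{\left(r \right)} = 63 + r$
$a{\left(b \right)} = 1 + b^{2}$ ($a{\left(b \right)} = b^{2} + 1 = 1 + b^{2}$)
$\left(a{\left(-40 \right)} + 4759\right) + u{\left(-2 \right)} = \left(\left(1 + \left(-40\right)^{2}\right) + 4759\right) + \left(63 - 2\right) = \left(\left(1 + 1600\right) + 4759\right) + 61 = \left(1601 + 4759\right) + 61 = 6360 + 61 = 6421$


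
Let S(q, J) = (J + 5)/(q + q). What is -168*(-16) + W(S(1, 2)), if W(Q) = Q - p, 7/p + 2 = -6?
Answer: 21539/8 ≈ 2692.4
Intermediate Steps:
p = -7/8 (p = 7/(-2 - 6) = 7/(-8) = 7*(-1/8) = -7/8 ≈ -0.87500)
S(q, J) = (5 + J)/(2*q) (S(q, J) = (5 + J)/((2*q)) = (5 + J)*(1/(2*q)) = (5 + J)/(2*q))
W(Q) = 7/8 + Q (W(Q) = Q - 1*(-7/8) = Q + 7/8 = 7/8 + Q)
-168*(-16) + W(S(1, 2)) = -168*(-16) + (7/8 + (1/2)*(5 + 2)/1) = 2688 + (7/8 + (1/2)*1*7) = 2688 + (7/8 + 7/2) = 2688 + 35/8 = 21539/8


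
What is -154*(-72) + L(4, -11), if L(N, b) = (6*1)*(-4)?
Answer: 11064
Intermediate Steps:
L(N, b) = -24 (L(N, b) = 6*(-4) = -24)
-154*(-72) + L(4, -11) = -154*(-72) - 24 = 11088 - 24 = 11064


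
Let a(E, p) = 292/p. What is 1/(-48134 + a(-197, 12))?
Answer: -3/144329 ≈ -2.0786e-5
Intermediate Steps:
1/(-48134 + a(-197, 12)) = 1/(-48134 + 292/12) = 1/(-48134 + 292*(1/12)) = 1/(-48134 + 73/3) = 1/(-144329/3) = -3/144329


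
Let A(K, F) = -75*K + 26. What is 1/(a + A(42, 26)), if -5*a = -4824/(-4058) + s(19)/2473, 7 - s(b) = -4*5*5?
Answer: -25088585/78382921519 ≈ -0.00032008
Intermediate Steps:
A(K, F) = 26 - 75*K
s(b) = 107 (s(b) = 7 - (-4*5)*5 = 7 - (-20)*5 = 7 - 1*(-100) = 7 + 100 = 107)
a = -6181979/25088585 (a = -(-4824/(-4058) + 107/2473)/5 = -(-4824*(-1/4058) + 107*(1/2473))/5 = -(2412/2029 + 107/2473)/5 = -⅕*6181979/5017717 = -6181979/25088585 ≈ -0.24641)
1/(a + A(42, 26)) = 1/(-6181979/25088585 + (26 - 75*42)) = 1/(-6181979/25088585 + (26 - 3150)) = 1/(-6181979/25088585 - 3124) = 1/(-78382921519/25088585) = -25088585/78382921519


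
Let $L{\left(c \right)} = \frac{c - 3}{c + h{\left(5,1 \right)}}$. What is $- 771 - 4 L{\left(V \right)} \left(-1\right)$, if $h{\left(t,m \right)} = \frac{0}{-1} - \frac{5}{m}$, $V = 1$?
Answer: $-1542$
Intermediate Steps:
$h{\left(t,m \right)} = - \frac{5}{m}$ ($h{\left(t,m \right)} = 0 \left(-1\right) - \frac{5}{m} = 0 - \frac{5}{m} = - \frac{5}{m}$)
$L{\left(c \right)} = \frac{-3 + c}{-5 + c}$ ($L{\left(c \right)} = \frac{c - 3}{c - \frac{5}{1}} = \frac{-3 + c}{c - 5} = \frac{-3 + c}{-5 + c}$)
$- 771 - 4 L{\left(V \right)} \left(-1\right) = - 771 - 4 \frac{-3 + 1}{-5 + 1} \left(-1\right) = - 771 - 4 \frac{1}{-4} \left(-2\right) \left(-1\right) = - 771 - 4 \left(\left(- \frac{1}{4}\right) \left(-2\right)\right) \left(-1\right) = - 771 \left(-4\right) \frac{1}{2} \left(-1\right) = - 771 \left(\left(-2\right) \left(-1\right)\right) = \left(-771\right) 2 = -1542$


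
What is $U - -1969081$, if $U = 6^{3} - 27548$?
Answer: $1941749$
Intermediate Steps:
$U = -27332$ ($U = 216 - 27548 = -27332$)
$U - -1969081 = -27332 - -1969081 = -27332 + 1969081 = 1941749$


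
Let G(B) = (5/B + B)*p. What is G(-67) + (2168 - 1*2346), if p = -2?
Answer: -2938/67 ≈ -43.851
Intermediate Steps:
G(B) = -10/B - 2*B (G(B) = (5/B + B)*(-2) = (B + 5/B)*(-2) = -10/B - 2*B)
G(-67) + (2168 - 1*2346) = (-10/(-67) - 2*(-67)) + (2168 - 1*2346) = (-10*(-1/67) + 134) + (2168 - 2346) = (10/67 + 134) - 178 = 8988/67 - 178 = -2938/67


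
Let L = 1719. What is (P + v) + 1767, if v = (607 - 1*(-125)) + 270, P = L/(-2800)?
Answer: 7751481/2800 ≈ 2768.4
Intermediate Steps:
P = -1719/2800 (P = 1719/(-2800) = 1719*(-1/2800) = -1719/2800 ≈ -0.61393)
v = 1002 (v = (607 + 125) + 270 = 732 + 270 = 1002)
(P + v) + 1767 = (-1719/2800 + 1002) + 1767 = 2803881/2800 + 1767 = 7751481/2800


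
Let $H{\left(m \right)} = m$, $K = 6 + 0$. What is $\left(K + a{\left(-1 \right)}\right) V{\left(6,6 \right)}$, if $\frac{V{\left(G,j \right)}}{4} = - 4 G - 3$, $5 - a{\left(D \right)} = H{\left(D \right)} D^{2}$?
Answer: $-1296$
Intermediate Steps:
$K = 6$
$a{\left(D \right)} = 5 - D^{3}$ ($a{\left(D \right)} = 5 - D D^{2} = 5 - D^{3}$)
$V{\left(G,j \right)} = -12 - 16 G$ ($V{\left(G,j \right)} = 4 \left(- 4 G - 3\right) = 4 \left(-3 - 4 G\right) = -12 - 16 G$)
$\left(K + a{\left(-1 \right)}\right) V{\left(6,6 \right)} = \left(6 + \left(5 - \left(-1\right)^{3}\right)\right) \left(-12 - 96\right) = \left(6 + \left(5 - -1\right)\right) \left(-12 - 96\right) = \left(6 + \left(5 + 1\right)\right) \left(-108\right) = \left(6 + 6\right) \left(-108\right) = 12 \left(-108\right) = -1296$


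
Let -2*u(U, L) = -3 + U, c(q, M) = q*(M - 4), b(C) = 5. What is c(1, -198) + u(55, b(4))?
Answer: -228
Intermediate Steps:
c(q, M) = q*(-4 + M)
u(U, L) = 3/2 - U/2 (u(U, L) = -(-3 + U)/2 = 3/2 - U/2)
c(1, -198) + u(55, b(4)) = 1*(-4 - 198) + (3/2 - ½*55) = 1*(-202) + (3/2 - 55/2) = -202 - 26 = -228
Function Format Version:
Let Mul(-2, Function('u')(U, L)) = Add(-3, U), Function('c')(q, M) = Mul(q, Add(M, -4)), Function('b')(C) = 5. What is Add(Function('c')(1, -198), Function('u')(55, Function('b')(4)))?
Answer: -228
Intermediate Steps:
Function('c')(q, M) = Mul(q, Add(-4, M))
Function('u')(U, L) = Add(Rational(3, 2), Mul(Rational(-1, 2), U)) (Function('u')(U, L) = Mul(Rational(-1, 2), Add(-3, U)) = Add(Rational(3, 2), Mul(Rational(-1, 2), U)))
Add(Function('c')(1, -198), Function('u')(55, Function('b')(4))) = Add(Mul(1, Add(-4, -198)), Add(Rational(3, 2), Mul(Rational(-1, 2), 55))) = Add(Mul(1, -202), Add(Rational(3, 2), Rational(-55, 2))) = Add(-202, -26) = -228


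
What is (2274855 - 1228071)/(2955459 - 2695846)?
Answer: 1046784/259613 ≈ 4.0321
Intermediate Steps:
(2274855 - 1228071)/(2955459 - 2695846) = 1046784/259613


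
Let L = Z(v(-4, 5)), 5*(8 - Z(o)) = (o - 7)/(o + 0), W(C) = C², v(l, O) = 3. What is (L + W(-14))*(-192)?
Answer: -196096/5 ≈ -39219.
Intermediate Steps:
Z(o) = 8 - (-7 + o)/(5*o) (Z(o) = 8 - (o - 7)/(5*(o + 0)) = 8 - (-7 + o)/(5*o))
L = 124/15 (L = (⅕)*(7 + 39*3)/3 = (⅕)*(⅓)*(7 + 117) = (⅕)*(⅓)*124 = 124/15 ≈ 8.2667)
(L + W(-14))*(-192) = (124/15 + (-14)²)*(-192) = (124/15 + 196)*(-192) = (3064/15)*(-192) = -196096/5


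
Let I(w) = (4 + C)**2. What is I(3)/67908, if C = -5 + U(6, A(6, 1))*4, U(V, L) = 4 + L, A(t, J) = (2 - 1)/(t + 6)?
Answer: 529/152793 ≈ 0.0034622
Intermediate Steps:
A(t, J) = 1/(6 + t)
C = 34/3 (C = -5 + (4 + 1/(6 + 6))*4 = -5 + (4 + 1/12)*4 = -5 + (49/12)*4 = -5 + 49/3 = 34/3 ≈ 11.333)
I(w) = 2116/9 (I(w) = (4 + 34/3)**2 = (46/3)**2 = 2116/9)
I(3)/67908 = (2116/9)/67908 = (2116/9)*(1/67908) = 529/152793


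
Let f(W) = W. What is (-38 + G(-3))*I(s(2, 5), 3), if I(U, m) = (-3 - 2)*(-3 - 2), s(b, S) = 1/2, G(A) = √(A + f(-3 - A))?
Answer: -950 + 25*I*√3 ≈ -950.0 + 43.301*I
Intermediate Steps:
G(A) = I*√3 (G(A) = √(A + (-3 - A)) = √(-3) = I*√3)
s(b, S) = ½
I(U, m) = 25 (I(U, m) = -5*(-5) = 25)
(-38 + G(-3))*I(s(2, 5), 3) = (-38 + I*√3)*25 = -950 + 25*I*√3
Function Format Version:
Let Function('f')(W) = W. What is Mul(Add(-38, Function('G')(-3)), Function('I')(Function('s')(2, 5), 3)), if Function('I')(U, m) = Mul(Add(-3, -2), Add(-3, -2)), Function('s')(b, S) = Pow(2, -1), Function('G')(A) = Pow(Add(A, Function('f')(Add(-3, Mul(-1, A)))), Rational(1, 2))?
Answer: Add(-950, Mul(25, I, Pow(3, Rational(1, 2)))) ≈ Add(-950.00, Mul(43.301, I))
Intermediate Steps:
Function('G')(A) = Mul(I, Pow(3, Rational(1, 2))) (Function('G')(A) = Pow(Add(A, Add(-3, Mul(-1, A))), Rational(1, 2)) = Pow(-3, Rational(1, 2)) = Mul(I, Pow(3, Rational(1, 2))))
Function('s')(b, S) = Rational(1, 2)
Function('I')(U, m) = 25 (Function('I')(U, m) = Mul(-5, -5) = 25)
Mul(Add(-38, Function('G')(-3)), Function('I')(Function('s')(2, 5), 3)) = Mul(Add(-38, Mul(I, Pow(3, Rational(1, 2)))), 25) = Add(-950, Mul(25, I, Pow(3, Rational(1, 2))))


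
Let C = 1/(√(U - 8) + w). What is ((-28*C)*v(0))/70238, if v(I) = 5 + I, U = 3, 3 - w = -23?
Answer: -260/3416577 + 10*I*√5/3416577 ≈ -7.61e-5 + 6.5448e-6*I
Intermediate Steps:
w = 26 (w = 3 - 1*(-23) = 3 + 23 = 26)
C = 1/(26 + I*√5) (C = 1/(√(3 - 8) + 26) = 1/(√(-5) + 26) = 1/(I*√5 + 26) = 1/(26 + I*√5) ≈ 0.038179 - 0.0032835*I)
((-28*C)*v(0))/70238 = ((-28*(26/681 - I*√5/681))*(5 + 0))/70238 = ((-728/681 + 28*I*√5/681)*5)*(1/70238) = (-3640/681 + 140*I*√5/681)*(1/70238) = -260/3416577 + 10*I*√5/3416577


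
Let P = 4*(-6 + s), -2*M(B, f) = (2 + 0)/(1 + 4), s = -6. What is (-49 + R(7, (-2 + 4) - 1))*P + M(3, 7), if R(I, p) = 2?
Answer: 11279/5 ≈ 2255.8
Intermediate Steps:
M(B, f) = -1/5 (M(B, f) = -(2 + 0)/(2*(1 + 4)) = -1/5)
P = -48 (P = 4*(-6 - 6) = 4*(-12) = -48)
(-49 + R(7, (-2 + 4) - 1))*P + M(3, 7) = (-49 + 2)*(-48) - 1/5 = -47*(-48) - 1/5 = 2256 - 1/5 = 11279/5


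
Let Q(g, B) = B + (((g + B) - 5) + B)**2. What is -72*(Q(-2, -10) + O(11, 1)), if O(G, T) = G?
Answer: -52560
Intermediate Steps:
Q(g, B) = B + (-5 + g + 2*B)**2 (Q(g, B) = B + (((B + g) - 5) + B)**2 = B + ((-5 + B + g) + B)**2 = B + (-5 + g + 2*B)**2)
-72*(Q(-2, -10) + O(11, 1)) = -72*((-10 + (-5 - 2 + 2*(-10))**2) + 11) = -72*((-10 + (-5 - 2 - 20)**2) + 11) = -72*((-10 + (-27)**2) + 11) = -72*((-10 + 729) + 11) = -72*(719 + 11) = -72*730 = -52560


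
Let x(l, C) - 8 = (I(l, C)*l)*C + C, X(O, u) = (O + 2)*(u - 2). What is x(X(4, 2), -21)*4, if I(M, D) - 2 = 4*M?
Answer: -52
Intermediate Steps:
X(O, u) = (-2 + u)*(2 + O) (X(O, u) = (2 + O)*(-2 + u) = (-2 + u)*(2 + O))
I(M, D) = 2 + 4*M
x(l, C) = 8 + C + C*l*(2 + 4*l) (x(l, C) = 8 + (((2 + 4*l)*l)*C + C) = 8 + ((l*(2 + 4*l))*C + C) = 8 + (C*l*(2 + 4*l) + C) = 8 + (C + C*l*(2 + 4*l)) = 8 + C + C*l*(2 + 4*l))
x(X(4, 2), -21)*4 = (8 - 21 + 2*(-21)*(-4 - 2*4 + 2*2 + 4*2)*(1 + 2*(-4 - 2*4 + 2*2 + 4*2)))*4 = (8 - 21 + 2*(-21)*(-4 - 8 + 4 + 8)*(1 + 2*(-4 - 8 + 4 + 8)))*4 = (8 - 21 + 2*(-21)*0*(1 + 2*0))*4 = (8 - 21 + 2*(-21)*0*(1 + 0))*4 = (8 - 21 + 2*(-21)*0*1)*4 = (8 - 21 + 0)*4 = -13*4 = -52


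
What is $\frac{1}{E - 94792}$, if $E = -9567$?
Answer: $- \frac{1}{104359} \approx -9.5823 \cdot 10^{-6}$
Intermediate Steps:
$\frac{1}{E - 94792} = \frac{1}{-9567 - 94792} = \frac{1}{-104359} = - \frac{1}{104359}$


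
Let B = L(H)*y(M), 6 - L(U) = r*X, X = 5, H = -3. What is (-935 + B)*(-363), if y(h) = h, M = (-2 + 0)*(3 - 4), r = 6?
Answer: 356829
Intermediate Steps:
L(U) = -24 (L(U) = 6 - 6*5 = 6 - 1*30 = 6 - 30 = -24)
M = 2 (M = -2*(-1) = 2)
B = -48 (B = -24*2 = -48)
(-935 + B)*(-363) = (-935 - 48)*(-363) = -983*(-363) = 356829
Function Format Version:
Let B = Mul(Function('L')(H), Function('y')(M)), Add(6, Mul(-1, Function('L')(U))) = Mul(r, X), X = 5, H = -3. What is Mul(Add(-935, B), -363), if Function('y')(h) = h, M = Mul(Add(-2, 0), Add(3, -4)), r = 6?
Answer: 356829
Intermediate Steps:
Function('L')(U) = -24 (Function('L')(U) = Add(6, Mul(-1, Mul(6, 5))) = Add(6, Mul(-1, 30)) = Add(6, -30) = -24)
M = 2 (M = Mul(-2, -1) = 2)
B = -48 (B = Mul(-24, 2) = -48)
Mul(Add(-935, B), -363) = Mul(Add(-935, -48), -363) = Mul(-983, -363) = 356829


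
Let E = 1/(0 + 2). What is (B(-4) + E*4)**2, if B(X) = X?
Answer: 4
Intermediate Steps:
E = 1/2 ≈ 0.50000
(B(-4) + E*4)**2 = (-4 + (1/2)*4)**2 = (-4 + 2)**2 = (-2)**2 = 4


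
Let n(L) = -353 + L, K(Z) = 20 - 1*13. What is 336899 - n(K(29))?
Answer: 337245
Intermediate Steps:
K(Z) = 7 (K(Z) = 20 - 13 = 7)
336899 - n(K(29)) = 336899 - (-353 + 7) = 336899 - 1*(-346) = 336899 + 346 = 337245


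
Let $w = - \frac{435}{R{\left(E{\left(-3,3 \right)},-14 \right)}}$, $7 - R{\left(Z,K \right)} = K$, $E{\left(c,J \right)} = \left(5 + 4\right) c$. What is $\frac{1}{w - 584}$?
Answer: $- \frac{7}{4233} \approx -0.0016537$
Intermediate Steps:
$E{\left(c,J \right)} = 9 c$
$R{\left(Z,K \right)} = 7 - K$
$w = - \frac{145}{7}$ ($w = - \frac{435}{7 - -14} = - \frac{435}{7 + 14} = - \frac{435}{21} = \left(-435\right) \frac{1}{21} = - \frac{145}{7} \approx -20.714$)
$\frac{1}{w - 584} = \frac{1}{- \frac{145}{7} - 584} = \frac{1}{- \frac{4233}{7}} = - \frac{7}{4233}$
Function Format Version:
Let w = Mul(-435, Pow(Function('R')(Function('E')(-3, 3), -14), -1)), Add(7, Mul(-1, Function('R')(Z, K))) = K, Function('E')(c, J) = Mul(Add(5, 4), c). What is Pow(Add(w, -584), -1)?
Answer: Rational(-7, 4233) ≈ -0.0016537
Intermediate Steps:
Function('E')(c, J) = Mul(9, c)
Function('R')(Z, K) = Add(7, Mul(-1, K))
w = Rational(-145, 7) (w = Mul(-435, Pow(Add(7, Mul(-1, -14)), -1)) = Mul(-435, Pow(Add(7, 14), -1)) = Mul(-435, Pow(21, -1)) = Mul(-435, Rational(1, 21)) = Rational(-145, 7) ≈ -20.714)
Pow(Add(w, -584), -1) = Pow(Add(Rational(-145, 7), -584), -1) = Pow(Rational(-4233, 7), -1) = Rational(-7, 4233)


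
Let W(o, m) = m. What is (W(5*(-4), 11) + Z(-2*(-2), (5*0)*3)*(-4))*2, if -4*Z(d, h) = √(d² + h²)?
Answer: 30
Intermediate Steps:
Z(d, h) = -√(d² + h²)/4
(W(5*(-4), 11) + Z(-2*(-2), (5*0)*3)*(-4))*2 = (11 - √((-2*(-2))² + ((5*0)*3)²)/4*(-4))*2 = (11 - √(4² + (0*3)²)/4*(-4))*2 = (11 - √(16 + 0²)/4*(-4))*2 = (11 - √(16 + 0)/4*(-4))*2 = (11 - √16/4*(-4))*2 = (11 - ¼*4*(-4))*2 = (11 - 1*(-4))*2 = (11 + 4)*2 = 15*2 = 30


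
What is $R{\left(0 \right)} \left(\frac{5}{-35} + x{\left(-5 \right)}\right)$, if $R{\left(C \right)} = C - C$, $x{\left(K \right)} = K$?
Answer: $0$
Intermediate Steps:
$R{\left(C \right)} = 0$
$R{\left(0 \right)} \left(\frac{5}{-35} + x{\left(-5 \right)}\right) = 0 \left(\frac{5}{-35} - 5\right) = 0 \left(5 \left(- \frac{1}{35}\right) - 5\right) = 0 \left(- \frac{1}{7} - 5\right) = 0 \left(- \frac{36}{7}\right) = 0$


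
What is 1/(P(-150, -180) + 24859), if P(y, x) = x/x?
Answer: 1/24860 ≈ 4.0225e-5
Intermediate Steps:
P(y, x) = 1
1/(P(-150, -180) + 24859) = 1/(1 + 24859) = 1/24860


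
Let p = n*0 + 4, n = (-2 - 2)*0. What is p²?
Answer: 16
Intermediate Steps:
n = 0 (n = -4*0 = 0)
p = 4 (p = 0*0 + 4 = 0 + 4 = 4)
p² = 4² = 16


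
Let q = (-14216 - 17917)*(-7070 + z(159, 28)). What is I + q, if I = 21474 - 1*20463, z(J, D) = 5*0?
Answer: 227181321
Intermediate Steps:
z(J, D) = 0
q = 227180310 (q = (-14216 - 17917)*(-7070 + 0) = -32133*(-7070) = 227180310)
I = 1011 (I = 21474 - 20463 = 1011)
I + q = 1011 + 227180310 = 227181321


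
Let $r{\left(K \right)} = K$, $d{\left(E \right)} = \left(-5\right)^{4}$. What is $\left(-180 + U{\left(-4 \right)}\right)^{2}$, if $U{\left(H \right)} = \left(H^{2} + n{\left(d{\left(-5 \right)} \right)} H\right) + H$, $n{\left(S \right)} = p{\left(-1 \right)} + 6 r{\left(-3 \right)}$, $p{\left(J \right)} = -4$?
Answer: $6400$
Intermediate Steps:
$d{\left(E \right)} = 625$
$n{\left(S \right)} = -22$ ($n{\left(S \right)} = -4 + 6 \left(-3\right) = -4 - 18 = -22$)
$U{\left(H \right)} = H^{2} - 21 H$ ($U{\left(H \right)} = \left(H^{2} - 22 H\right) + H = H^{2} - 21 H$)
$\left(-180 + U{\left(-4 \right)}\right)^{2} = \left(-180 - 4 \left(-21 - 4\right)\right)^{2} = \left(-180 - -100\right)^{2} = \left(-180 + 100\right)^{2} = \left(-80\right)^{2} = 6400$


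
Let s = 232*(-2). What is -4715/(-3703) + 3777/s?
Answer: -512977/74704 ≈ -6.8668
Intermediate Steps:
s = -464
-4715/(-3703) + 3777/s = -4715/(-3703) + 3777/(-464) = -4715*(-1/3703) + 3777*(-1/464) = 205/161 - 3777/464 = -512977/74704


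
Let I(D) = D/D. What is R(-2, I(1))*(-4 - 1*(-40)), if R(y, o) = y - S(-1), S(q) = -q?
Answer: -108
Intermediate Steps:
I(D) = 1
R(y, o) = -1 + y (R(y, o) = y - (-1)*(-1) = y - 1*1 = y - 1 = -1 + y)
R(-2, I(1))*(-4 - 1*(-40)) = (-1 - 2)*(-4 - 1*(-40)) = -3*(-4 + 40) = -3*36 = -108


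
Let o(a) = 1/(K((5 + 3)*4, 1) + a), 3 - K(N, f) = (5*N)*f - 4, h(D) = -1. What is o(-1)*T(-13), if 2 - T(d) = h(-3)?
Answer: -3/154 ≈ -0.019481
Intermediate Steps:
T(d) = 3 (T(d) = 2 - 1*(-1) = 2 + 1 = 3)
K(N, f) = 7 - 5*N*f (K(N, f) = 3 - ((5*N)*f - 4) = 3 - (5*N*f - 4) = 3 - (-4 + 5*N*f) = 3 + (4 - 5*N*f) = 7 - 5*N*f)
o(a) = 1/(-153 + a) (o(a) = 1/((7 - 5*(5 + 3)*4*1) + a) = 1/((7 - 5*8*4*1) + a) = 1/((7 - 5*32*1) + a) = 1/((7 - 160) + a) = 1/(-153 + a))
o(-1)*T(-13) = 3/(-153 - 1) = 3/(-154) = -1/154*3 = -3/154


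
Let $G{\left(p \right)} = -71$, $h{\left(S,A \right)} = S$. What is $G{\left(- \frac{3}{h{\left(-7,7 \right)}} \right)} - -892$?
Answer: $821$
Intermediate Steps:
$G{\left(- \frac{3}{h{\left(-7,7 \right)}} \right)} - -892 = -71 - -892 = -71 + \left(-6217 + 7109\right) = -71 + 892 = 821$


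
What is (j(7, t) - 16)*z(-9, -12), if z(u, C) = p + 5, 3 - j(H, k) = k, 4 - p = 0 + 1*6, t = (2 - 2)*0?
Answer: -39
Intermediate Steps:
t = 0 (t = 0*0 = 0)
p = -2 (p = 4 - (0 + 1*6) = 4 - (0 + 6) = 4 - 1*6 = 4 - 6 = -2)
j(H, k) = 3 - k
z(u, C) = 3 (z(u, C) = -2 + 5 = 3)
(j(7, t) - 16)*z(-9, -12) = ((3 - 1*0) - 16)*3 = ((3 + 0) - 16)*3 = (3 - 16)*3 = -13*3 = -39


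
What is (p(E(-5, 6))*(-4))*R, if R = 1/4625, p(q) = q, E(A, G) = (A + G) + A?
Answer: 16/4625 ≈ 0.0034595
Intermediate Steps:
E(A, G) = G + 2*A
R = 1/4625 ≈ 0.00021622
(p(E(-5, 6))*(-4))*R = ((6 + 2*(-5))*(-4))*(1/4625) = ((6 - 10)*(-4))*(1/4625) = -4*(-4)*(1/4625) = 16*(1/4625) = 16/4625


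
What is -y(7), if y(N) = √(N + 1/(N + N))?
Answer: -3*√154/14 ≈ -2.6592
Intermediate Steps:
y(N) = √(N + 1/(2*N))
-y(7) = -√(2/7 + 4*7)/2 = -√(2*(⅐) + 28)/2 = -√(2/7 + 28)/2 = -√(198/7)/2 = -3*√154/7/2 = -3*√154/14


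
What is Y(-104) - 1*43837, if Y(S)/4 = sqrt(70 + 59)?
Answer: -43837 + 4*sqrt(129) ≈ -43792.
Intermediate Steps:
Y(S) = 4*sqrt(129) (Y(S) = 4*sqrt(70 + 59) = 4*sqrt(129))
Y(-104) - 1*43837 = 4*sqrt(129) - 1*43837 = 4*sqrt(129) - 43837 = -43837 + 4*sqrt(129)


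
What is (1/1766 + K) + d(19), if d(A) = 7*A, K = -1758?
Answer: -2869749/1766 ≈ -1625.0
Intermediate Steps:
(1/1766 + K) + d(19) = (1/1766 - 1758) + 7*19 = (1/1766 - 1758) + 133 = -3104627/1766 + 133 = -2869749/1766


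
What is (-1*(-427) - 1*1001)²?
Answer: 329476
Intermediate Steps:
(-1*(-427) - 1*1001)² = (427 - 1001)² = (-574)² = 329476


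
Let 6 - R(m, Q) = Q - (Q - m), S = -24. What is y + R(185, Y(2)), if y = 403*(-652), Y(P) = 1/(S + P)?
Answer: -262935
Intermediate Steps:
Y(P) = 1/(-24 + P)
y = -262756
R(m, Q) = 6 - m (R(m, Q) = 6 - (Q - (Q - m)) = 6 - (Q + (m - Q)) = 6 - m)
y + R(185, Y(2)) = -262756 + (6 - 1*185) = -262756 + (6 - 185) = -262756 - 179 = -262935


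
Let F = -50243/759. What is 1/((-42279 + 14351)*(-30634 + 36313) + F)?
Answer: -759/120379812251 ≈ -6.3050e-9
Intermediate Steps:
F = -50243/759 (F = -50243*1/759 = -50243/759 ≈ -66.196)
1/((-42279 + 14351)*(-30634 + 36313) + F) = 1/((-42279 + 14351)*(-30634 + 36313) - 50243/759) = 1/(-27928*5679 - 50243/759) = 1/(-158603112 - 50243/759) = 1/(-120379812251/759) = -759/120379812251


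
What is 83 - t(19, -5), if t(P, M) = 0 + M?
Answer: 88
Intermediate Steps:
t(P, M) = M
83 - t(19, -5) = 83 - 1*(-5) = 83 + 5 = 88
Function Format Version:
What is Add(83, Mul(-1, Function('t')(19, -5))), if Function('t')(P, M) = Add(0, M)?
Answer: 88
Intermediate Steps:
Function('t')(P, M) = M
Add(83, Mul(-1, Function('t')(19, -5))) = Add(83, Mul(-1, -5)) = Add(83, 5) = 88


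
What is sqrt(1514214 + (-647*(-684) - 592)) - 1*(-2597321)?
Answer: 2597321 + sqrt(1956170) ≈ 2.5987e+6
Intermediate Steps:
sqrt(1514214 + (-647*(-684) - 592)) - 1*(-2597321) = sqrt(1514214 + (442548 - 592)) + 2597321 = sqrt(1514214 + 441956) + 2597321 = sqrt(1956170) + 2597321 = 2597321 + sqrt(1956170)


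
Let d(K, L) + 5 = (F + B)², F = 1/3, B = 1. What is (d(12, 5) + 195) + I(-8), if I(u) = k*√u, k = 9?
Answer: 1726/9 + 18*I*√2 ≈ 191.78 + 25.456*I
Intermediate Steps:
I(u) = 9*√u
F = ⅓ ≈ 0.33333
d(K, L) = -29/9 (d(K, L) = -5 + (⅓ + 1)² = -5 + (4/3)² = -5 + 16/9 = -29/9)
(d(12, 5) + 195) + I(-8) = (-29/9 + 195) + 9*√(-8) = 1726/9 + 9*(2*I*√2) = 1726/9 + 18*I*√2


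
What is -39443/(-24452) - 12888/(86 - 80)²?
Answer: -8714373/24452 ≈ -356.39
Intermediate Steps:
-39443/(-24452) - 12888/(86 - 80)² = -39443*(-1/24452) - 12888/(6²) = 39443/24452 - 12888/36 = 39443/24452 - 12888*1/36 = 39443/24452 - 358 = -8714373/24452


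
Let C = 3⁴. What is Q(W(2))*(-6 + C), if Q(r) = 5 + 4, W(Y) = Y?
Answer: 675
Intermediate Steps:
C = 81
Q(r) = 9
Q(W(2))*(-6 + C) = 9*(-6 + 81) = 9*75 = 675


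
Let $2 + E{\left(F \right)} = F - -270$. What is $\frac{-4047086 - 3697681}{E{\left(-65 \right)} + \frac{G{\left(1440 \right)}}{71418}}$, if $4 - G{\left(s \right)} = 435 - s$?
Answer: $- \frac{553115769606}{14498863} \approx -38149.0$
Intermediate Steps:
$G{\left(s \right)} = -431 + s$ ($G{\left(s \right)} = 4 - \left(435 - s\right) = 4 + \left(-435 + s\right) = -431 + s$)
$E{\left(F \right)} = 268 + F$ ($E{\left(F \right)} = -2 + \left(F - -270\right) = -2 + \left(F + 270\right) = -2 + \left(270 + F\right) = 268 + F$)
$\frac{-4047086 - 3697681}{E{\left(-65 \right)} + \frac{G{\left(1440 \right)}}{71418}} = \frac{-4047086 - 3697681}{\left(268 - 65\right) + \frac{-431 + 1440}{71418}} = - \frac{7744767}{203 + 1009 \cdot \frac{1}{71418}} = - \frac{7744767}{203 + \frac{1009}{71418}} = - \frac{7744767}{\frac{14498863}{71418}} = \left(-7744767\right) \frac{71418}{14498863} = - \frac{553115769606}{14498863}$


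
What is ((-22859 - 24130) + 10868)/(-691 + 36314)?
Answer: -36121/35623 ≈ -1.0140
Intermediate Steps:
((-22859 - 24130) + 10868)/(-691 + 36314) = (-46989 + 10868)/35623 = -36121*1/35623 = -36121/35623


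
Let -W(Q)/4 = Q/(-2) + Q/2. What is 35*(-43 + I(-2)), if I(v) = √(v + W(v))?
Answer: -1505 + 35*I*√2 ≈ -1505.0 + 49.497*I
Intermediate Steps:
W(Q) = 0 (W(Q) = -4*(Q/(-2) + Q/2) = -4*(Q*(-½) + Q*(½)) = -4*(-Q/2 + Q/2) = -4*0 = 0)
I(v) = √v (I(v) = √(v + 0) = √v)
35*(-43 + I(-2)) = 35*(-43 + √(-2)) = 35*(-43 + I*√2) = -1505 + 35*I*√2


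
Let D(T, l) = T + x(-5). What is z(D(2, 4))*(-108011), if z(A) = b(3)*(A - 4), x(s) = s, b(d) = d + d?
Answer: 4536462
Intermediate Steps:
b(d) = 2*d
D(T, l) = -5 + T (D(T, l) = T - 5 = -5 + T)
z(A) = -24 + 6*A (z(A) = (2*3)*(A - 4) = 6*(-4 + A) = -24 + 6*A)
z(D(2, 4))*(-108011) = (-24 + 6*(-5 + 2))*(-108011) = (-24 + 6*(-3))*(-108011) = (-24 - 18)*(-108011) = -42*(-108011) = 4536462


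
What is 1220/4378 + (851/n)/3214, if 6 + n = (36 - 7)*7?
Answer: 388089219/1385982862 ≈ 0.28001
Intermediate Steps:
n = 197 (n = -6 + (36 - 7)*7 = -6 + 29*7 = -6 + 203 = 197)
1220/4378 + (851/n)/3214 = 1220/4378 + (851/197)/3214 = 1220*(1/4378) + (851*(1/197))*(1/3214) = 610/2189 + (851/197)*(1/3214) = 610/2189 + 851/633158 = 388089219/1385982862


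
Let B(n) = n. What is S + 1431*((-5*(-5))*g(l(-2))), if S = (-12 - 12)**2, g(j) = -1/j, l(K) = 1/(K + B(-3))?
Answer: 179451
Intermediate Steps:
l(K) = 1/(-3 + K) (l(K) = 1/(K - 3) = 1/(-3 + K))
S = 576 (S = (-24)**2 = 576)
S + 1431*((-5*(-5))*g(l(-2))) = 576 + 1431*((-5*(-5))*(-1/(1/(-3 - 2)))) = 576 + 1431*(25*(-1/(1/(-5)))) = 576 + 1431*(25*(-1/(-1/5))) = 576 + 1431*(25*(-1*(-5))) = 576 + 1431*(25*5) = 576 + 1431*125 = 576 + 178875 = 179451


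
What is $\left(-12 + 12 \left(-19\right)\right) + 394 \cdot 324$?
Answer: $127416$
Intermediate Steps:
$\left(-12 + 12 \left(-19\right)\right) + 394 \cdot 324 = \left(-12 - 228\right) + 127656 = -240 + 127656 = 127416$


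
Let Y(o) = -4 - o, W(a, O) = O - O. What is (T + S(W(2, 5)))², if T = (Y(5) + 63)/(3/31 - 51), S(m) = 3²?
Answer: 4359744/69169 ≈ 63.030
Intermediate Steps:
W(a, O) = 0
S(m) = 9
T = -279/263 (T = ((-4 - 1*5) + 63)/(3/31 - 51) = ((-4 - 5) + 63)/(3*(1/31) - 51) = (-9 + 63)/(3/31 - 51) = 54/(-1578/31) = 54*(-31/1578) = -279/263 ≈ -1.0608)
(T + S(W(2, 5)))² = (-279/263 + 9)² = (2088/263)² = 4359744/69169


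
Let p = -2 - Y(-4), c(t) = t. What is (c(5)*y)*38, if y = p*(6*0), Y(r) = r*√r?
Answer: 0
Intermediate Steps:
Y(r) = r^(3/2)
p = -2 + 8*I (p = -2 - (-4)^(3/2) = -2 - (-8)*I = -2 + 8*I ≈ -2.0 + 8.0*I)
y = 0 (y = (-2 + 8*I)*(6*0) = (-2 + 8*I)*0 = 0)
(c(5)*y)*38 = (5*0)*38 = 0*38 = 0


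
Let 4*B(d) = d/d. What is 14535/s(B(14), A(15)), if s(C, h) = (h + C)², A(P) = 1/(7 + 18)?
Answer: 145350000/841 ≈ 1.7283e+5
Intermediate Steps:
B(d) = ¼ (B(d) = (d/d)/4 = (¼)*1 = ¼)
A(P) = 1/25
s(C, h) = (C + h)²
14535/s(B(14), A(15)) = 14535/((¼ + 1/25)²) = 14535/((29/100)²) = 14535/(841/10000) = 14535*(10000/841) = 145350000/841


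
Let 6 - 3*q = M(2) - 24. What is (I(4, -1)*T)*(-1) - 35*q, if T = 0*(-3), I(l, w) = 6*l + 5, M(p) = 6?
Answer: -280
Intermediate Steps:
I(l, w) = 5 + 6*l
T = 0
q = 8 (q = 2 - (6 - 24)/3 = 2 - ⅓*(-18) = 2 + 6 = 8)
(I(4, -1)*T)*(-1) - 35*q = ((5 + 6*4)*0)*(-1) - 35*8 = ((5 + 24)*0)*(-1) - 280 = (29*0)*(-1) - 280 = 0*(-1) - 280 = 0 - 280 = -280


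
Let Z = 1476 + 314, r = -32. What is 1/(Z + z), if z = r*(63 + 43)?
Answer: -1/1602 ≈ -0.00062422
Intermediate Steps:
z = -3392 (z = -32*(63 + 43) = -32*106 = -3392)
Z = 1790
1/(Z + z) = 1/(1790 - 3392) = 1/(-1602) = -1/1602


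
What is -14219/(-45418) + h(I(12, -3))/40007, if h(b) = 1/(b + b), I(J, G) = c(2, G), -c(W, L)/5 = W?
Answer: 5688572621/18170379260 ≈ 0.31307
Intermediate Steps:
c(W, L) = -5*W
I(J, G) = -10 (I(J, G) = -5*2 = -10)
h(b) = 1/(2*b)
-14219/(-45418) + h(I(12, -3))/40007 = -14219/(-45418) + ((½)/(-10))/40007 = -14219*(-1/45418) + ((½)*(-⅒))*(1/40007) = 14219/45418 - 1/20*1/40007 = 14219/45418 - 1/800140 = 5688572621/18170379260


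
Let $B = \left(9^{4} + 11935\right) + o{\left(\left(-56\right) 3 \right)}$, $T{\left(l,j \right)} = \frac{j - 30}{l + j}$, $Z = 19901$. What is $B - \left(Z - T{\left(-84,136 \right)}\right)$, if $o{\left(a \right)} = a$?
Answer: $- \frac{40845}{26} \approx -1571.0$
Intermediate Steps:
$T{\left(l,j \right)} = \frac{-30 + j}{j + l}$
$B = 18328$ ($B = \left(9^{4} + 11935\right) - 168 = \left(6561 + 11935\right) - 168 = 18496 - 168 = 18328$)
$B - \left(Z - T{\left(-84,136 \right)}\right) = 18328 - \left(19901 - \frac{-30 + 136}{136 - 84}\right) = 18328 - \left(19901 - \frac{1}{52} \cdot 106\right) = 18328 - \left(19901 - \frac{53}{26}\right) = 18328 - \frac{517373}{26} = - \frac{40845}{26}$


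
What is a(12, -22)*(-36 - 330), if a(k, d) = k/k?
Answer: -366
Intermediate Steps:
a(k, d) = 1
a(12, -22)*(-36 - 330) = 1*(-36 - 330) = 1*(-366) = -366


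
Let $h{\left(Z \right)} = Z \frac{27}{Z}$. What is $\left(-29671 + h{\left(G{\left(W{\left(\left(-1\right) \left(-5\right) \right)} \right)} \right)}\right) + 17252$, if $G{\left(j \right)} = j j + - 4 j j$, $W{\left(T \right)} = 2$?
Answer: $-12392$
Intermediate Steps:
$G{\left(j \right)} = - 3 j^{2}$ ($G{\left(j \right)} = j^{2} - 4 j^{2} = - 3 j^{2}$)
$h{\left(Z \right)} = 27$
$\left(-29671 + h{\left(G{\left(W{\left(\left(-1\right) \left(-5\right) \right)} \right)} \right)}\right) + 17252 = \left(-29671 + 27\right) + 17252 = -29644 + 17252 = -12392$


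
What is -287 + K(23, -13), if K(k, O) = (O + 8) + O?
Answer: -305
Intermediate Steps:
K(k, O) = 8 + 2*O (K(k, O) = (8 + O) + O = 8 + 2*O)
-287 + K(23, -13) = -287 + (8 + 2*(-13)) = -287 + (8 - 26) = -287 - 18 = -305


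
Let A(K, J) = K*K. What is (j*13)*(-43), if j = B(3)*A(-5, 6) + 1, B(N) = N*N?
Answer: -126334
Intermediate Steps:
A(K, J) = K²
B(N) = N²
j = 226 (j = 3²*(-5)² + 1 = 9*25 + 1 = 225 + 1 = 226)
(j*13)*(-43) = (226*13)*(-43) = 2938*(-43) = -126334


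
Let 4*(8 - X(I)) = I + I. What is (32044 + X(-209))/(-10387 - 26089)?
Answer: -64313/72952 ≈ -0.88158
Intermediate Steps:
X(I) = 8 - I/2 (X(I) = 8 - (I + I)/4 = 8 - I/2)
(32044 + X(-209))/(-10387 - 26089) = (32044 + (8 - 1/2*(-209)))/(-10387 - 26089) = (32044 + (8 + 209/2))/(-36476) = (32044 + 225/2)*(-1/36476) = (64313/2)*(-1/36476) = -64313/72952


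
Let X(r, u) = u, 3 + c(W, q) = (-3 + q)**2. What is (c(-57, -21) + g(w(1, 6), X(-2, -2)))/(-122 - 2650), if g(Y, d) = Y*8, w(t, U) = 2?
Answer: -589/2772 ≈ -0.21248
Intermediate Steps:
c(W, q) = -3 + (-3 + q)**2
g(Y, d) = 8*Y
(c(-57, -21) + g(w(1, 6), X(-2, -2)))/(-122 - 2650) = ((-3 + (-3 - 21)**2) + 8*2)/(-122 - 2650) = ((-3 + (-24)**2) + 16)/(-2772) = ((-3 + 576) + 16)*(-1/2772) = (573 + 16)*(-1/2772) = 589*(-1/2772) = -589/2772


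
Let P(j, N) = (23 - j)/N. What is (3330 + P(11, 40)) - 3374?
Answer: -437/10 ≈ -43.700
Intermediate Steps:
P(j, N) = (23 - j)/N
(3330 + P(11, 40)) - 3374 = (3330 + (23 - 1*11)/40) - 3374 = (3330 + (23 - 11)/40) - 3374 = (3330 + (1/40)*12) - 3374 = (3330 + 3/10) - 3374 = 33303/10 - 3374 = -437/10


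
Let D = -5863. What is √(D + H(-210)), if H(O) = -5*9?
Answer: 2*I*√1477 ≈ 76.864*I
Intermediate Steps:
H(O) = -45
√(D + H(-210)) = √(-5863 - 45) = √(-5908) = 2*I*√1477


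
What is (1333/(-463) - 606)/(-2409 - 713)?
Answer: 40273/206498 ≈ 0.19503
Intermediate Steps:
(1333/(-463) - 606)/(-2409 - 713) = (1333*(-1/463) - 606)/(-3122) = (-1333/463 - 606)*(-1/3122) = -281911/463*(-1/3122) = 40273/206498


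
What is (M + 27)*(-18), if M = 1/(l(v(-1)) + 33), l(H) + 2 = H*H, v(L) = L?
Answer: -7785/16 ≈ -486.56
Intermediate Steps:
l(H) = -2 + H² (l(H) = -2 + H*H = -2 + H²)
M = 1/32 (M = 1/((-2 + (-1)²) + 33) = 1/((-2 + 1) + 33) = 1/(-1 + 33) = 1/32 ≈ 0.031250)
(M + 27)*(-18) = (1/32 + 27)*(-18) = (865/32)*(-18) = -7785/16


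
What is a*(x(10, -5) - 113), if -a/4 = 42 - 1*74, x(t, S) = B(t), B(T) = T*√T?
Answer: -14464 + 1280*√10 ≈ -10416.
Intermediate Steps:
B(T) = T^(3/2)
x(t, S) = t^(3/2)
a = 128 (a = -4*(42 - 1*74) = -4*(42 - 74) = -4*(-32) = 128)
a*(x(10, -5) - 113) = 128*(10^(3/2) - 113) = 128*(10*√10 - 113) = 128*(-113 + 10*√10) = -14464 + 1280*√10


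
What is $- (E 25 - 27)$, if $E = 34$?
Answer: $-823$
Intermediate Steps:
$- (E 25 - 27) = - (34 \cdot 25 - 27) = - (850 - 27) = \left(-1\right) 823 = -823$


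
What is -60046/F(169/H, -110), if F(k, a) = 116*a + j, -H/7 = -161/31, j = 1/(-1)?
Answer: 8578/1823 ≈ 4.7054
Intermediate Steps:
j = -1
H = 1127/31 (H = -(-1127)/31 = -7*(-161/31) = 1127/31 ≈ 36.355)
F(k, a) = -1 + 116*a (F(k, a) = 116*a - 1 = -1 + 116*a)
-60046/F(169/H, -110) = -60046/(-1 + 116*(-110)) = -60046/(-1 - 12760) = -60046/(-12761) = -60046*(-1/12761) = 8578/1823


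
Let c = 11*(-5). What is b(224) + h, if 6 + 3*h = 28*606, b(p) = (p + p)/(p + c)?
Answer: 955974/169 ≈ 5656.6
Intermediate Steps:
c = -55
b(p) = 2*p/(-55 + p) (b(p) = (p + p)/(p - 55) = (2*p)/(-55 + p) = 2*p/(-55 + p))
h = 5654 (h = -2 + (28*606)/3 = -2 + (⅓)*16968 = -2 + 5656 = 5654)
b(224) + h = 2*224/(-55 + 224) + 5654 = 2*224/169 + 5654 = 2*224*(1/169) + 5654 = 448/169 + 5654 = 955974/169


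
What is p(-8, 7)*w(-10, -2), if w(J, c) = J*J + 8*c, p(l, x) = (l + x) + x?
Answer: 504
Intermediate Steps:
p(l, x) = l + 2*x
w(J, c) = J² + 8*c
p(-8, 7)*w(-10, -2) = (-8 + 2*7)*((-10)² + 8*(-2)) = (-8 + 14)*(100 - 16) = 6*84 = 504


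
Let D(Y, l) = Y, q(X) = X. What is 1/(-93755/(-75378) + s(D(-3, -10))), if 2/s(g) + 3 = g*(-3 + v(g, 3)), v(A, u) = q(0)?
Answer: 1478/2331 ≈ 0.63406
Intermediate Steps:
v(A, u) = 0
s(g) = 2/(-3 - 3*g) (s(g) = 2/(-3 + g*(-3 + 0)) = 2/(-3 + g*(-3)) = 2/(-3 - 3*g))
1/(-93755/(-75378) + s(D(-3, -10))) = 1/(-93755/(-75378) - 2/(3 + 3*(-3))) = 1/(-93755*(-1/75378) - 2/(3 - 9)) = 1/(5515/4434 - 2/(-6)) = 1/(5515/4434 - 2*(-⅙)) = 1/(5515/4434 + ⅓) = 1/(2331/1478) = 1478/2331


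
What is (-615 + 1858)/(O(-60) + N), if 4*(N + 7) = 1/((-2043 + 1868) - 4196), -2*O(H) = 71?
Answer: -21732612/743071 ≈ -29.247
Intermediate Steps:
O(H) = -71/2 (O(H) = -½*71 = -71/2)
N = -122389/17484 (N = -7 + 1/(4*((-2043 + 1868) - 4196)) = -7 + 1/(4*(-175 - 4196)) = -7 + (¼)/(-4371) = -7 + (¼)*(-1/4371) = -7 - 1/17484 = -122389/17484 ≈ -7.0001)
(-615 + 1858)/(O(-60) + N) = (-615 + 1858)/(-71/2 - 122389/17484) = 1243/(-743071/17484) = 1243*(-17484/743071) = -21732612/743071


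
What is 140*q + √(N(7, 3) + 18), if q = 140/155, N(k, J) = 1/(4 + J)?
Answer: 3920/31 + √889/7 ≈ 130.71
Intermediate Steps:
q = 28/31 (q = 140*(1/155) = 28/31 ≈ 0.90323)
140*q + √(N(7, 3) + 18) = 140*(28/31) + √(1/(4 + 3) + 18) = 3920/31 + √(1/7 + 18) = 3920/31 + √(⅐ + 18) = 3920/31 + √(127/7) = 3920/31 + √889/7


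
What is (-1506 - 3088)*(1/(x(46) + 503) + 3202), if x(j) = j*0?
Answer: -7399128558/503 ≈ -1.4710e+7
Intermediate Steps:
x(j) = 0
(-1506 - 3088)*(1/(x(46) + 503) + 3202) = (-1506 - 3088)*(1/(0 + 503) + 3202) = -4594*(1/503 + 3202) = -4594*1610607/503 = -7399128558/503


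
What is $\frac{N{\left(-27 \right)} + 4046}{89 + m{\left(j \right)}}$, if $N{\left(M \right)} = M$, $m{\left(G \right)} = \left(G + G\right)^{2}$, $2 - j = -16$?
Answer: $\frac{4019}{1385} \approx 2.9018$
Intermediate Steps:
$j = 18$ ($j = 2 - -16 = 2 + 16 = 18$)
$m{\left(G \right)} = 4 G^{2}$ ($m{\left(G \right)} = \left(2 G\right)^{2} = 4 G^{2}$)
$\frac{N{\left(-27 \right)} + 4046}{89 + m{\left(j \right)}} = \frac{-27 + 4046}{89 + 4 \cdot 18^{2}} = \frac{4019}{89 + 4 \cdot 324} = \frac{4019}{89 + 1296} = \frac{4019}{1385}$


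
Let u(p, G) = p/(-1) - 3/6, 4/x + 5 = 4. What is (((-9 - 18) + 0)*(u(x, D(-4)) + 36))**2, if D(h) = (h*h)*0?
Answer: 4549689/4 ≈ 1.1374e+6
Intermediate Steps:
x = -4 (x = 4/(-5 + 4) = 4/(-1) = 4*(-1) = -4)
D(h) = 0 (D(h) = h**2*0 = 0)
u(p, G) = -1/2 - p (u(p, G) = p*(-1) - 3*1/6 = -p - 1/2 = -1/2 - p)
(((-9 - 18) + 0)*(u(x, D(-4)) + 36))**2 = (((-9 - 18) + 0)*((-1/2 - 1*(-4)) + 36))**2 = ((-27 + 0)*((-1/2 + 4) + 36))**2 = (-27*(7/2 + 36))**2 = (-27*79/2)**2 = (-2133/2)**2 = 4549689/4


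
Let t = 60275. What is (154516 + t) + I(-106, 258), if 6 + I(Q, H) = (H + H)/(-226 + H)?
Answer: 1718409/8 ≈ 2.1480e+5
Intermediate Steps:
I(Q, H) = -6 + 2*H/(-226 + H) (I(Q, H) = -6 + (H + H)/(-226 + H) = -6 + (2*H)/(-226 + H) = -6 + 2*H/(-226 + H))
(154516 + t) + I(-106, 258) = (154516 + 60275) + 4*(339 - 1*258)/(-226 + 258) = 214791 + 4*(339 - 258)/32 = 214791 + 4*(1/32)*81 = 214791 + 81/8 = 1718409/8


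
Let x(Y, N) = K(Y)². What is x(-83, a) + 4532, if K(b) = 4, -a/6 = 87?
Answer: 4548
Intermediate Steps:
a = -522 (a = -6*87 = -522)
x(Y, N) = 16 (x(Y, N) = 4² = 16)
x(-83, a) + 4532 = 16 + 4532 = 4548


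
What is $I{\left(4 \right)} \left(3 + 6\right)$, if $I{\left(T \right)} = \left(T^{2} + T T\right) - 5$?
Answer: $243$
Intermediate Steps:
$I{\left(T \right)} = -5 + 2 T^{2}$ ($I{\left(T \right)} = \left(T^{2} + T^{2}\right) - 5 = 2 T^{2} - 5 = -5 + 2 T^{2}$)
$I{\left(4 \right)} \left(3 + 6\right) = \left(-5 + 2 \cdot 4^{2}\right) \left(3 + 6\right) = \left(-5 + 2 \cdot 16\right) 9 = \left(-5 + 32\right) 9 = 27 \cdot 9 = 243$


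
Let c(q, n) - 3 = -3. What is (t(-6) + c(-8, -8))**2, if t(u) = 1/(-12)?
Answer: 1/144 ≈ 0.0069444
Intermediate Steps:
c(q, n) = 0 (c(q, n) = 3 - 3 = 0)
t(u) = -1/12
(t(-6) + c(-8, -8))**2 = (-1/12 + 0)**2 = (-1/12)**2 = 1/144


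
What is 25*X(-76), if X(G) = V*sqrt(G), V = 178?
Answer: 8900*I*sqrt(19) ≈ 38794.0*I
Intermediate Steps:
X(G) = 178*sqrt(G)
25*X(-76) = 25*(178*sqrt(-76)) = 25*(178*(2*I*sqrt(19))) = 25*(356*I*sqrt(19)) = 8900*I*sqrt(19)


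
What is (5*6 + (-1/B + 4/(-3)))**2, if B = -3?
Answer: 841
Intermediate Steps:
(5*6 + (-1/B + 4/(-3)))**2 = (5*6 + (-1/(-3) + 4/(-3)))**2 = (30 + (-1*(-1/3) + 4*(-1/3)))**2 = (30 + (1/3 - 4/3))**2 = (30 - 1)**2 = 29**2 = 841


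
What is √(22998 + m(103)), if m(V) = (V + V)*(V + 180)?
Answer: 4*√5081 ≈ 285.12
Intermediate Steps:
m(V) = 2*V*(180 + V) (m(V) = (2*V)*(180 + V) = 2*V*(180 + V))
√(22998 + m(103)) = √(22998 + 2*103*(180 + 103)) = √(22998 + 2*103*283) = √(22998 + 58298) = √81296 = 4*√5081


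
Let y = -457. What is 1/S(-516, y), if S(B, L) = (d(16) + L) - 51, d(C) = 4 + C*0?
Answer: -1/504 ≈ -0.0019841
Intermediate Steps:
d(C) = 4 (d(C) = 4 + 0 = 4)
S(B, L) = -47 + L (S(B, L) = (4 + L) - 51 = -47 + L)
1/S(-516, y) = 1/(-47 - 457) = 1/(-504) = -1/504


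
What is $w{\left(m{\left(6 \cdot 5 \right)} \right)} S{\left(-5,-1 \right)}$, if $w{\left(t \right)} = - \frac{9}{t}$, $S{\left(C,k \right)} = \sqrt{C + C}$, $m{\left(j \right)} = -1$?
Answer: $9 i \sqrt{10} \approx 28.461 i$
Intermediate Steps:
$S{\left(C,k \right)} = \sqrt{2} \sqrt{C}$ ($S{\left(C,k \right)} = \sqrt{2 C} = \sqrt{2} \sqrt{C}$)
$w{\left(m{\left(6 \cdot 5 \right)} \right)} S{\left(-5,-1 \right)} = - \frac{9}{-1} \sqrt{2} \sqrt{-5} = \left(-9\right) \left(-1\right) \sqrt{2} i \sqrt{5} = 9 i \sqrt{10}$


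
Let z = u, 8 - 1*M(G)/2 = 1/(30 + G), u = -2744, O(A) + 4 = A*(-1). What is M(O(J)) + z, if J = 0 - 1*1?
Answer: -73658/27 ≈ -2728.1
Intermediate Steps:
J = -1 (J = 0 - 1 = -1)
O(A) = -4 - A (O(A) = -4 + A*(-1) = -4 - A)
M(G) = 16 - 2/(30 + G)
z = -2744
M(O(J)) + z = 2*(239 + 8*(-4 - 1*(-1)))/(30 + (-4 - 1*(-1))) - 2744 = 2*(239 + 8*(-4 + 1))/(30 + (-4 + 1)) - 2744 = 2*(239 + 8*(-3))/(30 - 3) - 2744 = 2*(239 - 24)/27 - 2744 = 2*(1/27)*215 - 2744 = 430/27 - 2744 = -73658/27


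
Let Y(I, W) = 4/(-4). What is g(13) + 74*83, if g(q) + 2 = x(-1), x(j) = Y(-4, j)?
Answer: 6139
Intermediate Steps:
Y(I, W) = -1 (Y(I, W) = 4*(-¼) = -1)
x(j) = -1
g(q) = -3 (g(q) = -2 - 1 = -3)
g(13) + 74*83 = -3 + 74*83 = -3 + 6142 = 6139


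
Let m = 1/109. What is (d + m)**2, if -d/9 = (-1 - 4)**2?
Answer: 601426576/11881 ≈ 50621.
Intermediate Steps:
d = -225 (d = -9*(-1 - 4)**2 = -9*(-5)**2 = -9*25 = -225)
m = 1/109 ≈ 0.0091743
(d + m)**2 = (-225 + 1/109)**2 = (-24524/109)**2 = 601426576/11881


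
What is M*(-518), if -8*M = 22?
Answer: 2849/2 ≈ 1424.5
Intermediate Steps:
M = -11/4 (M = -1/8*22 = -11/4 ≈ -2.7500)
M*(-518) = -11/4*(-518) = 2849/2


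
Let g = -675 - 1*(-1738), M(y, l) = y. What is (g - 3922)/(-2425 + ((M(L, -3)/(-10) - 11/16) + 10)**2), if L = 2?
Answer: 18297600/14988559 ≈ 1.2208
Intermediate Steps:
g = 1063 (g = -675 + 1738 = 1063)
(g - 3922)/(-2425 + ((M(L, -3)/(-10) - 11/16) + 10)**2) = (1063 - 3922)/(-2425 + ((2/(-10) - 11/16) + 10)**2) = -2859/(-2425 + ((2*(-1/10) - 11*1/16) + 10)**2) = -2859/(-2425 + ((-1/5 - 11/16) + 10)**2) = -2859/(-2425 + (-71/80 + 10)**2) = -2859/(-2425 + (729/80)**2) = -2859/(-2425 + 531441/6400) = -2859/(-14988559/6400) = -2859*(-6400/14988559) = 18297600/14988559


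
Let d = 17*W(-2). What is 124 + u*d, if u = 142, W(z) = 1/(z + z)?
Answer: -959/2 ≈ -479.50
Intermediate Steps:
W(z) = 1/(2*z)
d = -17/4 (d = 17*((1/2)/(-2)) = 17*((1/2)*(-1/2)) = 17*(-1/4) = -17/4 ≈ -4.2500)
124 + u*d = 124 + 142*(-17/4) = 124 - 1207/2 = -959/2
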